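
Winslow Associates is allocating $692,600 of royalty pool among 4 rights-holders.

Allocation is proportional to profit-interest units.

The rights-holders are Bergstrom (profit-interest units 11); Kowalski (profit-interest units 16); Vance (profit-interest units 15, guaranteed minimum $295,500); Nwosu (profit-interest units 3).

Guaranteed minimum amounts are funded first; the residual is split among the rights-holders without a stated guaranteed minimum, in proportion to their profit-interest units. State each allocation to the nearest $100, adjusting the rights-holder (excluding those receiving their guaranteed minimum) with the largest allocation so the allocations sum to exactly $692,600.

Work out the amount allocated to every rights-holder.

Guaranteed amounts: Vance $295,500. Residual $397,100.
Residual split over remaining profit-interest units 30: Bergstrom 145,603.33 → $145,600; Kowalski 211,786.67 → $211,800; Nwosu 39,710.00 → $39,700.

Bergstrom: $145,600 · Kowalski: $211,800 · Vance: $295,500 · Nwosu: $39,700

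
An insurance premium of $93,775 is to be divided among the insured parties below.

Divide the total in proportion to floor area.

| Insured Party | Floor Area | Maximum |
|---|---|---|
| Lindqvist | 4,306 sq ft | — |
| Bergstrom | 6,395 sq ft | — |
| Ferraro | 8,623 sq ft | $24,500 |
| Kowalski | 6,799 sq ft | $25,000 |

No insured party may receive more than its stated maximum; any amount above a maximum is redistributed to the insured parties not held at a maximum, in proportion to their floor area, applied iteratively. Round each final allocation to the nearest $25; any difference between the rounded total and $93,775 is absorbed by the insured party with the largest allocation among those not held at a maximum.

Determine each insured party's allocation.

Sum of floor area: 26,123.
Pro-rata shares before constraints: Lindqvist 15,457.46; Bergstrom 22,956.44; Ferraro 30,954.40; Kowalski 24,406.70.
Capped: Ferraro ($24,500); remaining pool $69,275 reallocated over remaining floor area 17,500.
Capped: Kowalski ($25,000); remaining pool $44,275 reallocated over remaining floor area 10,701.
Shares after redistribution: Lindqvist 17,815.92 → $17,825; Bergstrom 26,459.08 → $26,450.

Lindqvist: $17,825; Bergstrom: $26,450; Ferraro: $24,500; Kowalski: $25,000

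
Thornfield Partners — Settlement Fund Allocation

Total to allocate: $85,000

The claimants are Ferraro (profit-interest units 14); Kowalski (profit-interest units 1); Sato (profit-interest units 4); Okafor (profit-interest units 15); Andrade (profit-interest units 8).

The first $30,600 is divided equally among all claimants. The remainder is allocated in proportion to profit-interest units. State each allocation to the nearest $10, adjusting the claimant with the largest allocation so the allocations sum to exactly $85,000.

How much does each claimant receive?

First tranche $30,600 split equally: $6,120 each.
Remainder $54,400 by profit-interest units (total 42): Ferraro 18,133.33 → $18,130; Kowalski 1,295.24 → $1,300; Sato 5,180.95 → $5,180; Okafor 19,428.57 → $19,430; Andrade 10,361.90 → $10,360.
Totals: Ferraro $6,120 + $18,130 = $24,250; Kowalski $6,120 + $1,300 = $7,420; Sato $6,120 + $5,180 = $11,300; Okafor $6,120 + $19,430 = $25,550; Andrade $6,120 + $10,360 = $16,480.

Ferraro: $24,250 · Kowalski: $7,420 · Sato: $11,300 · Okafor: $25,550 · Andrade: $16,480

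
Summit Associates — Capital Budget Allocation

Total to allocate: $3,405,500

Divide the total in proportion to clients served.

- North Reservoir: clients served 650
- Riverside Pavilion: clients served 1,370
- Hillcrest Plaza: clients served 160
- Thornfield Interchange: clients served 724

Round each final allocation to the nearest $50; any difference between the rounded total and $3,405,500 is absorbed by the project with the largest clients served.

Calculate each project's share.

North Reservoir: $762,250; Riverside Pavilion: $1,606,550; Hillcrest Plaza: $187,650; Thornfield Interchange: $849,050

Sum of clients served: 2,904.
Unrounded shares: North Reservoir 650/2,904 × $3,405,500 = 762,250.34; Riverside Pavilion 1,370/2,904 × $3,405,500 = 1,606,589.19; Hillcrest Plaza 160/2,904 × $3,405,500 = 187,630.85; Thornfield Interchange 724/2,904 × $3,405,500 = 849,029.61.
Rounded to nearest $50: North Reservoir $762,250; Riverside Pavilion $1,606,600; Hillcrest Plaza $187,650; Thornfield Interchange $849,050. Sum = $3,405,550.
Difference $3,405,500 − $3,405,550 = −$50 applied to largest clients served (Riverside Pavilion): Riverside Pavilion becomes $1,606,550.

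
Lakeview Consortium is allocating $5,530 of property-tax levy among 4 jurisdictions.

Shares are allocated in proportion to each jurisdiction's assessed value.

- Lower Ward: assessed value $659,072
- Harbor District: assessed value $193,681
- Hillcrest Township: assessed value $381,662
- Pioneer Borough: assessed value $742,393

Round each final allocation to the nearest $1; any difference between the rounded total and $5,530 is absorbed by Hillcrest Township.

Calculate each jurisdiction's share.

Lower Ward: $1,844; Harbor District: $542; Hillcrest Township: $1,067; Pioneer Borough: $2,077

Assessed value total: 1,976,808.
Raw shares: Lower Ward 659,072/1,976,808 × $5,530 = 1,843.71; Harbor District 193,681/1,976,808 × $5,530 = 541.81; Hillcrest Township 381,662/1,976,808 × $5,530 = 1,067.68; Pioneer Borough 742,393/1,976,808 × $5,530 = 2,076.80.
After rounding ($1): Lower Ward $1,844; Harbor District $542; Hillcrest Township $1,068; Pioneer Borough $2,077. Sum = $5,531.
Difference $5,530 − $5,531 = −$1 applied to Hillcrest Township: Hillcrest Township becomes $1,067.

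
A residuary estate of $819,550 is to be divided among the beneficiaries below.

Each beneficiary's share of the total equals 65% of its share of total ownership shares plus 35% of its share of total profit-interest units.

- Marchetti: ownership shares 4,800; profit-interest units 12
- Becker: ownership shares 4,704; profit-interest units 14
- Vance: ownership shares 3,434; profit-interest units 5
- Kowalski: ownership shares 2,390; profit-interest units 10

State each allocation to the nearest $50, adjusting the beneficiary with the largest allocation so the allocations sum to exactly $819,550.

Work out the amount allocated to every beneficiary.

Marchetti: $250,750 · Becker: $261,450 · Vance: $154,350 · Kowalski: $153,000

Totals — ownership shares 15,328, profit-interest units 41.
Composite weights (65% ownership shares + 35% profit-interest units): Marchetti 0.3060; Becker 0.3190; Vance 0.1883; Kowalski 0.1867.
Proportional shares: Marchetti 250,772.54; Becker 261,428.48; Vance 154,325.62; Kowalski 153,023.36.
After rounding ($50): Marchetti $250,750; Becker $261,450; Vance $154,350; Kowalski $153,000. Sum = $819,550.
Rounded total matches; no reconciliation needed.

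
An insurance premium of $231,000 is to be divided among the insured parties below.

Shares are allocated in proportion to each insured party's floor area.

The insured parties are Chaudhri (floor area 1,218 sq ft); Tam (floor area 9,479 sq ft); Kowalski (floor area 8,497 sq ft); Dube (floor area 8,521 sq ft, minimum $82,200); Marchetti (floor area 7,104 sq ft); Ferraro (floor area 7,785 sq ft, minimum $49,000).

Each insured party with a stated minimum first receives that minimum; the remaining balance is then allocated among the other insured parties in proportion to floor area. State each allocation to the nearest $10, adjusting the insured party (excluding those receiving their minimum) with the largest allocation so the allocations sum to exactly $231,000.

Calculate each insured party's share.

Fund the minimums — Dube $82,200; Ferraro $49,000. Residual $99,800.
Residual split over remaining floor area 26,298: Chaudhri 4,622.27 → $4,620; Tam 35,972.48 → $35,970; Kowalski 32,245.82 → $32,250; Marchetti 26,959.43 → $26,960.

Chaudhri: $4,620 | Tam: $35,970 | Kowalski: $32,250 | Dube: $82,200 | Marchetti: $26,960 | Ferraro: $49,000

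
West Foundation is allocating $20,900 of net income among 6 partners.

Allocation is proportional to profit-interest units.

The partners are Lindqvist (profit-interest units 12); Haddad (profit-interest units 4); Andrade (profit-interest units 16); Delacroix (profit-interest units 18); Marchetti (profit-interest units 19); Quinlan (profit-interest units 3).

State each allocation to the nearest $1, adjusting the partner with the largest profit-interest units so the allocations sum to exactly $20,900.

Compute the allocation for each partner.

Lindqvist: $3,483 · Haddad: $1,161 · Andrade: $4,644 · Delacroix: $5,225 · Marchetti: $5,516 · Quinlan: $871

Combined profit-interest units = 12 + 4 + 16 + 18 + 19 + 3 = 72.
Unrounded shares: Lindqvist 3,483.33; Haddad 1,161.11; Andrade 4,644.44; Delacroix 5,225.00; Marchetti 5,515.28; Quinlan 870.83.
Rounded to nearest $1: Lindqvist $3,483; Haddad $1,161; Andrade $4,644; Delacroix $5,225; Marchetti $5,515; Quinlan $871. Sum = $20,899.
Difference $20,900 − $20,899 = +$1 applied to largest profit-interest units (Marchetti): Marchetti becomes $5,516.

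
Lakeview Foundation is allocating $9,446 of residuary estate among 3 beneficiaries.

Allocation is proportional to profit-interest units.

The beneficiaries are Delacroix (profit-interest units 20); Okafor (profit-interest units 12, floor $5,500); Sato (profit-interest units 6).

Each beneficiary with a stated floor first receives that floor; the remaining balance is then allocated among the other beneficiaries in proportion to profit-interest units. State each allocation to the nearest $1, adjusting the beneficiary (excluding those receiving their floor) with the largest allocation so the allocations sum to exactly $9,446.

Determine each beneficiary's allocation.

Delacroix: $3,035 | Okafor: $5,500 | Sato: $911

Guaranteed amounts: Okafor $5,500. Residual $3,946.
Residual split over remaining profit-interest units 26: Delacroix 3,035.38 → $3,035; Sato 910.62 → $911.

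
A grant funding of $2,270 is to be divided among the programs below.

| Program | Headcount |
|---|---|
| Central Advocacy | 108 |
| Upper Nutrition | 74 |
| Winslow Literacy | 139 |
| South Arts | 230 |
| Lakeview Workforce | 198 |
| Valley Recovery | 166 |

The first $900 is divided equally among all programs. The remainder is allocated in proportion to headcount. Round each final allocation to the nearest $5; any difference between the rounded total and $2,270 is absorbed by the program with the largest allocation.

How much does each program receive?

First tranche $900 split equally: $150 each.
Remainder $1,370 by headcount (total 915): Central Advocacy 161.70 → $160; Upper Nutrition 110.80 → $110; Winslow Literacy 208.12 → $210; South Arts 344.37 → $345; Lakeview Workforce 296.46 → $295; Valley Recovery 248.55 → $250.
Totals: Central Advocacy $150 + $160 = $310; Upper Nutrition $150 + $110 = $260; Winslow Literacy $150 + $210 = $360; South Arts $150 + $345 = $495; Lakeview Workforce $150 + $295 = $445; Valley Recovery $150 + $250 = $400.

Central Advocacy: $310; Upper Nutrition: $260; Winslow Literacy: $360; South Arts: $495; Lakeview Workforce: $445; Valley Recovery: $400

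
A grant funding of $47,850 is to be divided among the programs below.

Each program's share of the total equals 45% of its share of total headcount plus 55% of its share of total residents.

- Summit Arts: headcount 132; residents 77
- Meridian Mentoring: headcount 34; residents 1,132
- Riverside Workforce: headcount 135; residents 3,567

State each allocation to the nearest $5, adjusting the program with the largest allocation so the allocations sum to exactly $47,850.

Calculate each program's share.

Summit Arts: $9,865 | Meridian Mentoring: $8,670 | Riverside Workforce: $29,315

Totals — headcount 301, residents 4,776.
Composite weights (45% headcount + 55% residents): Summit Arts 0.2062; Meridian Mentoring 0.1812; Riverside Workforce 0.6126.
Proportional shares: Summit Arts 9,867.12; Meridian Mentoring 8,669.97; Riverside Workforce 29,312.90.
After rounding ($5): Summit Arts $9,865; Meridian Mentoring $8,670; Riverside Workforce $29,315. Sum = $47,850.
No rounding difference to absorb.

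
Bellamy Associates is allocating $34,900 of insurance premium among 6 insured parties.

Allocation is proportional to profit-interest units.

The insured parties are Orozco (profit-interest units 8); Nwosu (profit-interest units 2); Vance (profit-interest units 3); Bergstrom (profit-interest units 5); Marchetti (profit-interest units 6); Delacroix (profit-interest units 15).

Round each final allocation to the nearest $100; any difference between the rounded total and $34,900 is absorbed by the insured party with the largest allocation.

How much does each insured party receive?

Total profit-interest units = 39.
Pro-rata amounts: Orozco 8/39 × $34,900 = 7,158.97; Nwosu 2/39 × $34,900 = 1,789.74; Vance 3/39 × $34,900 = 2,684.62; Bergstrom 5/39 × $34,900 = 4,474.36; Marchetti 6/39 × $34,900 = 5,369.23; Delacroix 15/39 × $34,900 = 13,423.08.
After rounding ($100): Orozco $7,200; Nwosu $1,800; Vance $2,700; Bergstrom $4,500; Marchetti $5,400; Delacroix $13,400. Sum = $35,000.
Difference $34,900 − $35,000 = −$100 applied to largest allocation (Delacroix): Delacroix becomes $13,300.

Orozco: $7,200 | Nwosu: $1,800 | Vance: $2,700 | Bergstrom: $4,500 | Marchetti: $5,400 | Delacroix: $13,300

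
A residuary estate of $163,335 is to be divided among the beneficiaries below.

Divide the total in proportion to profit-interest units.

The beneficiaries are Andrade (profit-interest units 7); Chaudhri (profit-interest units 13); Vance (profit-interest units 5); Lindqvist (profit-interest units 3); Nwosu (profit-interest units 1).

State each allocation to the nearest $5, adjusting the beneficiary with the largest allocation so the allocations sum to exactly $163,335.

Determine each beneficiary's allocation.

Total profit-interest units = 29.
Proportional shares: Andrade 7/29 × $163,335 = 39,425.69; Chaudhri 13/29 × $163,335 = 73,219.14; Vance 5/29 × $163,335 = 28,161.21; Lindqvist 3/29 × $163,335 = 16,896.72; Nwosu 1/29 × $163,335 = 5,632.24.
After rounding ($5): Andrade $39,425; Chaudhri $73,220; Vance $28,160; Lindqvist $16,895; Nwosu $5,630. Sum = $163,330.
Difference $163,335 − $163,330 = +$5 applied to largest allocation (Chaudhri): Chaudhri becomes $73,225.

Andrade: $39,425 | Chaudhri: $73,225 | Vance: $28,160 | Lindqvist: $16,895 | Nwosu: $5,630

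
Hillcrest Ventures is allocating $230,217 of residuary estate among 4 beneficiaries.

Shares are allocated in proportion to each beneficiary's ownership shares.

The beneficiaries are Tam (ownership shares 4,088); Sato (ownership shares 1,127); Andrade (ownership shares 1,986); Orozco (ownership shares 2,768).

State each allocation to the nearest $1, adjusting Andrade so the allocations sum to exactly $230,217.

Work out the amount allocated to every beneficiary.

Combined ownership shares = 9,969.
Pro-rata amounts: Tam 4,088/9,969 × $230,217 = 94,405.37; Sato 1,127/9,969 × $230,217 = 26,026.14; Andrade 1,986/9,969 × $230,217 = 45,863.27; Orozco 2,768/9,969 × $230,217 = 63,922.22.
At nearest $1: Tam $94,405; Sato $26,026; Andrade $45,863; Orozco $63,922. Sum = $230,216.
Difference $230,217 − $230,216 = +$1 applied to Andrade: Andrade becomes $45,864.

Tam: $94,405 | Sato: $26,026 | Andrade: $45,864 | Orozco: $63,922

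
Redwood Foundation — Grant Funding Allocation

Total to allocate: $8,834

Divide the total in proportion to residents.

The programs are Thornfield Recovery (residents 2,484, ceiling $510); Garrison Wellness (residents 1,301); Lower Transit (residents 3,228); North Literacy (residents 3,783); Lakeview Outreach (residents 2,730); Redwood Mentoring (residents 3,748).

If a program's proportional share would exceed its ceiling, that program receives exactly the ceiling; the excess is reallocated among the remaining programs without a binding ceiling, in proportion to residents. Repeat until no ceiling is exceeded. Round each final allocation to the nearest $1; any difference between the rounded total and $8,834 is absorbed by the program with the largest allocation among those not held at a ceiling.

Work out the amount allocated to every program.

Combined residents = 17,274.
Pro-rata shares before constraints: Thornfield Recovery 1,270.33; Garrison Wellness 665.34; Lower Transit 1,650.81; North Literacy 1,934.64; Lakeview Outreach 1,396.13; Redwood Mentoring 1,916.74.
Cap binds for Thornfield Recovery ($510); remaining pool $8,324 reallocated over remaining residents 14,790.
Redistributed shares: Garrison Wellness 732.22 → $732; Lower Transit 1,816.76 → $1,817; North Literacy 2,129.12 → $2,129; Lakeview Outreach 1,536.48 → $1,536; Redwood Mentoring 2,109.42 → $2,109.
Rounding difference +$1 applied to North Literacy → $2,130.

Thornfield Recovery: $510; Garrison Wellness: $732; Lower Transit: $1,817; North Literacy: $2,130; Lakeview Outreach: $1,536; Redwood Mentoring: $2,109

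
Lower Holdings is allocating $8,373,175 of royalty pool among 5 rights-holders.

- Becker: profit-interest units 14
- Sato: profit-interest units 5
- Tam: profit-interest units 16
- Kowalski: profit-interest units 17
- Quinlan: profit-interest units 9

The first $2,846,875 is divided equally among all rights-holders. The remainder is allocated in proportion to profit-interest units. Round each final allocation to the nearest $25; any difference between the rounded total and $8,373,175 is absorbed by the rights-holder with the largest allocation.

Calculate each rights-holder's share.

Equal tier: $2,846,875 ÷ 5 = $569,375 apiece.
Remainder $5,526,300 by profit-interest units (total 61): Becker 1,268,331.15 → $1,268,325; Sato 452,975.41 → $452,975; Tam 1,449,521.31 → $1,449,525; Kowalski 1,540,116.39 → $1,540,125; Quinlan 815,355.74 → $815,350.
Totals: Becker $569,375 + $1,268,325 = $1,837,700; Sato $569,375 + $452,975 = $1,022,350; Tam $569,375 + $1,449,525 = $2,018,900; Kowalski $569,375 + $1,540,125 = $2,109,500; Quinlan $569,375 + $815,350 = $1,384,725.

Becker: $1,837,700 · Sato: $1,022,350 · Tam: $2,018,900 · Kowalski: $2,109,500 · Quinlan: $1,384,725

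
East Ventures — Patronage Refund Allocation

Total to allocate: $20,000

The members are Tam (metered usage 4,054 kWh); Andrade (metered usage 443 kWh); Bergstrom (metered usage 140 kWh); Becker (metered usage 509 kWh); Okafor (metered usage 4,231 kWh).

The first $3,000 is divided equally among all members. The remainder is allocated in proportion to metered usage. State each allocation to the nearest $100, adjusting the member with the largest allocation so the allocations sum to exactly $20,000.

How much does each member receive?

Equal tier: $3,000 ÷ 5 = $600 apiece.
Remainder $17,000 by metered usage (total 9,377): Tam 7,349.69 → $7,300; Andrade 803.14 → $800; Bergstrom 253.81 → $300; Becker 922.79 → $900; Okafor 7,670.58 → $7,700.
Totals: Tam $600 + $7,300 = $7,900; Andrade $600 + $800 = $1,400; Bergstrom $600 + $300 = $900; Becker $600 + $900 = $1,500; Okafor $600 + $7,700 = $8,300.

Tam: $7,900; Andrade: $1,400; Bergstrom: $900; Becker: $1,500; Okafor: $8,300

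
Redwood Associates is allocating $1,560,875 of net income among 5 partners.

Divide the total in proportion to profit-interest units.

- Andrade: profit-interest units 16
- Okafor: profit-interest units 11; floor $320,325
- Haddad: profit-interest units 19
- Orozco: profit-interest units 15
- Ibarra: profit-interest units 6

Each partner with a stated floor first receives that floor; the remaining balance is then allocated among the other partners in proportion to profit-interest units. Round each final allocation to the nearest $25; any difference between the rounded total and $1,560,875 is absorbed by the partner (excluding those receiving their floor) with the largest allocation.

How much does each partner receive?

Andrade: $354,450; Okafor: $320,325; Haddad: $420,875; Orozco: $332,300; Ibarra: $132,925

Fund the minimums — Okafor $320,325. Balance $1,240,550.
Balance split over remaining profit-interest units 56: Andrade 354,442.86 → $354,450; Haddad 420,900.89 → $420,900; Orozco 332,290.18 → $332,300; Ibarra 132,916.07 → $132,925.
Rounding difference −$25 applied to Haddad → $420,875.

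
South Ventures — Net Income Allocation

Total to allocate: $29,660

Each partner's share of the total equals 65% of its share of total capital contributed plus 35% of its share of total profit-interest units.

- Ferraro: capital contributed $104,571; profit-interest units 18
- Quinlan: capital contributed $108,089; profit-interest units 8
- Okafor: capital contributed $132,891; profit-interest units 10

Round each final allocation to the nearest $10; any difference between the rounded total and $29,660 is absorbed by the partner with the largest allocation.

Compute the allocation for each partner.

Capital contributed total 345,551; profit-interest units total 36.
Blended shares (65% capital contributed + 35% profit-interest units): Ferraro 0.3717; Quinlan 0.2811; Okafor 0.3472.
Pro-rata amounts: Ferraro 11,024.73; Quinlan 8,337.40; Okafor 10,297.87.
Rounded to nearest $10: Ferraro $11,020; Quinlan $8,340; Okafor $10,300. Sum = $29,660.
Rounded total matches; no reconciliation needed.

Ferraro: $11,020 | Quinlan: $8,340 | Okafor: $10,300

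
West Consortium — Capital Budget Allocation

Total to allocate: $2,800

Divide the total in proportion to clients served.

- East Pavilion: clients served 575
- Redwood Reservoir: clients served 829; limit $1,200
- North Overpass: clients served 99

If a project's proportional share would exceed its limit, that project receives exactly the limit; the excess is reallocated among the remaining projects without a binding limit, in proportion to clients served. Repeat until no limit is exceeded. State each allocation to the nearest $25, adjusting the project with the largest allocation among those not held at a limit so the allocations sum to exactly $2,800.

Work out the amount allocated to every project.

Clients served total: 1,503.
Unconstrained shares: East Pavilion 1,071.19; Redwood Reservoir 1,544.38; North Overpass 184.43.
Cap binds for Redwood Reservoir ($1,200); residual $1,600 reallocated over remaining clients served 674.
Shares after redistribution: East Pavilion 1,364.99 → $1,375; North Overpass 235.01 → $225.

East Pavilion: $1,375 | Redwood Reservoir: $1,200 | North Overpass: $225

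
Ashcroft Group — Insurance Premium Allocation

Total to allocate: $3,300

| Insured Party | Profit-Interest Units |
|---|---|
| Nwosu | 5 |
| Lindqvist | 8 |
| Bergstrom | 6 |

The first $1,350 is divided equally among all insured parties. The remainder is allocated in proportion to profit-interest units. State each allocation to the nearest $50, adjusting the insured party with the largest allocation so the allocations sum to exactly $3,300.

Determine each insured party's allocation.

$1,350 shared equally gives $450 per insured party.
Remainder $1,950 by profit-interest units (total 19): Nwosu 513.16 → $500; Lindqvist 821.05 → $800; Bergstrom 615.79 → $600.
Rounding difference +$50 on remainder applied to Lindqvist.
Totals: Nwosu $450 + $500 = $950; Lindqvist $450 + $850 = $1,300; Bergstrom $450 + $600 = $1,050.

Nwosu: $950; Lindqvist: $1,300; Bergstrom: $1,050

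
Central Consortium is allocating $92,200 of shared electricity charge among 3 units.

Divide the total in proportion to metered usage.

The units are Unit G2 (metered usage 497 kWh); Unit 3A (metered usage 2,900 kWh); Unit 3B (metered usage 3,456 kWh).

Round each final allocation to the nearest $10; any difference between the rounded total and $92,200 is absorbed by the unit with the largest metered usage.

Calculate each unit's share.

Metered usage total: 6,853.
Unrounded shares: Unit G2 497/6,853 × $92,200 = 6,686.62; Unit 3A 2,900/6,853 × $92,200 = 39,016.49; Unit 3B 3,456/6,853 × $92,200 = 46,496.89.
At nearest $10: Unit G2 $6,690; Unit 3A $39,020; Unit 3B $46,500. Sum = $92,210.
Difference $92,200 − $92,210 = −$10 applied to largest metered usage (Unit 3B): Unit 3B becomes $46,490.

Unit G2: $6,690 · Unit 3A: $39,020 · Unit 3B: $46,490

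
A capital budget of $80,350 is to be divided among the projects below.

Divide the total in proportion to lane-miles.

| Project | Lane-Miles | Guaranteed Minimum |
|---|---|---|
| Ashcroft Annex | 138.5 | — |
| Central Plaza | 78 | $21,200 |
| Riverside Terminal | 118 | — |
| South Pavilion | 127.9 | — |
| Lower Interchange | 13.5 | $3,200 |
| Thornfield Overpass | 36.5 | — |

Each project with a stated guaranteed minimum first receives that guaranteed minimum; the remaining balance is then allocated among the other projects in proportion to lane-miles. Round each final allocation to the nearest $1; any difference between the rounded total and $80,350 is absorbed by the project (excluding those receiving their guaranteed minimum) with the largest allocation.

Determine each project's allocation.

Ashcroft Annex: $18,410 | Central Plaza: $21,200 | Riverside Terminal: $15,686 | South Pavilion: $17,002 | Lower Interchange: $3,200 | Thornfield Overpass: $4,852

Minimums first: Central Plaza $21,200; Lower Interchange $3,200. Residual $55,950.
Residual split over remaining lane-miles 420.9: Ashcroft Annex 18,410.73 → $18,411; Riverside Terminal 15,685.67 → $15,686; South Pavilion 17,001.67 → $17,002; Thornfield Overpass 4,851.92 → $4,852.
Rounding difference −$1 applied to Ashcroft Annex → $18,410.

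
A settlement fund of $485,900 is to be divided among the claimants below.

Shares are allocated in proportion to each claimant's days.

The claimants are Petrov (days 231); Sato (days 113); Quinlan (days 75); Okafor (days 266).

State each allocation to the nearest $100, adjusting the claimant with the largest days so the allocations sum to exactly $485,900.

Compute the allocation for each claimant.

Combined days = 231 + 113 + 75 + 266 = 685.
Unrounded shares: Petrov 163,858.25; Sato 80,155.77; Quinlan 53,200.73; Okafor 188,685.26.
After rounding ($100): Petrov $163,900; Sato $80,200; Quinlan $53,200; Okafor $188,700. Sum = $486,000.
Difference $485,900 − $486,000 = −$100 applied to largest days (Okafor): Okafor becomes $188,600.

Petrov: $163,900; Sato: $80,200; Quinlan: $53,200; Okafor: $188,600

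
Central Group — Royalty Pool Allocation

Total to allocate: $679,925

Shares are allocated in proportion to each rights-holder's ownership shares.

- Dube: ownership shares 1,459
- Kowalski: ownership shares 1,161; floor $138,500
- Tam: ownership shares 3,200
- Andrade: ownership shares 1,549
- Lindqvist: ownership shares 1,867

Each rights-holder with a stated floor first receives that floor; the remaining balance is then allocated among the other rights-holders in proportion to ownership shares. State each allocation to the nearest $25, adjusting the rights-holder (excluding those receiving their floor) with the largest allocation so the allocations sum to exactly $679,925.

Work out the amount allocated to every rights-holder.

Minimums first: Kowalski $138,500. Residual $541,425.
Residual split over remaining ownership shares 8,075: Dube 97,825.27 → $97,825; Tam 214,558.51 → $214,550; Andrade 103,859.73 → $103,850; Lindqvist 125,181.48 → $125,175.
Rounding difference +$25 applied to Tam → $214,575.

Dube: $97,825 · Kowalski: $138,500 · Tam: $214,575 · Andrade: $103,850 · Lindqvist: $125,175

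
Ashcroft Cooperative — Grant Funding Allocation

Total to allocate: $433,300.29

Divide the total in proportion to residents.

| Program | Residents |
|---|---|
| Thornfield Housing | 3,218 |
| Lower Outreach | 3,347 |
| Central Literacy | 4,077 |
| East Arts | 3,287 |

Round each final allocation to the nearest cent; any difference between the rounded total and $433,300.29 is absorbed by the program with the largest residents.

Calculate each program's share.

Thornfield Housing: $100,104.84 | Lower Outreach: $104,117.75 | Central Literacy: $126,826.42 | East Arts: $102,251.28

Total residents = 3,218 + 3,347 + 4,077 + 3,287 = 13,929.
Pro-rata amounts: Thornfield Housing 100,104.8412; Lower Outreach 104,117.74504; Central Literacy 126,826.4256; East Arts 102,251.2781.
At nearest cent: Thornfield Housing $100,104.84; Lower Outreach $104,117.75; Central Literacy $126,826.43; East Arts $102,251.28. Sum = $433,300.30.
Difference $433,300.29 − $433,300.30 = −$0.01 applied to largest residents (Central Literacy): Central Literacy becomes $126,826.42.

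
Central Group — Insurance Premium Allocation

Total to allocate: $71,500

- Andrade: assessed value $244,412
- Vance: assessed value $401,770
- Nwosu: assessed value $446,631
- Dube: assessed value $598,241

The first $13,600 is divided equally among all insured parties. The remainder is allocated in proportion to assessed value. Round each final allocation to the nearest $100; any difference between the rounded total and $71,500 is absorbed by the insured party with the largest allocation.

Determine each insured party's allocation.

Andrade: $11,800 | Vance: $17,200 | Nwosu: $18,700 | Dube: $23,800

$13,600 shared equally gives $3,400 per insured party.
Remainder $57,900 by assessed value (total 1,691,054): Andrade 8,368.42 → $8,400; Vance 13,756.20 → $13,800; Nwosu 15,292.20 → $15,300; Dube 20,483.17 → $20,500.
Rounding difference −$100 on remainder applied to Dube.
Totals: Andrade $3,400 + $8,400 = $11,800; Vance $3,400 + $13,800 = $17,200; Nwosu $3,400 + $15,300 = $18,700; Dube $3,400 + $20,400 = $23,800.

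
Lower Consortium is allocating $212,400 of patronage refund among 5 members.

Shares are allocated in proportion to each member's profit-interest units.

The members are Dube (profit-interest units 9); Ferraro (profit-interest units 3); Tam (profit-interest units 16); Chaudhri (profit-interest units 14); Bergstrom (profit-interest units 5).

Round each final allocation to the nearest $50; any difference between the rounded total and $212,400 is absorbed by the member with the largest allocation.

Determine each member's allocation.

Dube: $40,650 · Ferraro: $13,550 · Tam: $72,350 · Chaudhri: $63,250 · Bergstrom: $22,600

Total profit-interest units = 47.
Raw shares: Dube 9/47 × $212,400 = 40,672.34; Ferraro 3/47 × $212,400 = 13,557.45; Tam 16/47 × $212,400 = 72,306.38; Chaudhri 14/47 × $212,400 = 63,268.09; Bergstrom 5/47 × $212,400 = 22,595.74.
Rounded to nearest $50: Dube $40,650; Ferraro $13,550; Tam $72,300; Chaudhri $63,250; Bergstrom $22,600. Sum = $212,350.
Difference $212,400 − $212,350 = +$50 applied to largest allocation (Tam): Tam becomes $72,350.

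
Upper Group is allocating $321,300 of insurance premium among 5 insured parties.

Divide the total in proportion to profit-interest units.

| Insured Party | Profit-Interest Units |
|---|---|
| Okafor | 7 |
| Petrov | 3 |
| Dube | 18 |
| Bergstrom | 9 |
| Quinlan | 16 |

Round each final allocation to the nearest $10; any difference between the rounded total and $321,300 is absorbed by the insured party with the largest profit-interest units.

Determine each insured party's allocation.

Combined profit-interest units = 53.
Proportional shares: Okafor 7/53 × $321,300 = 42,435.85; Petrov 3/53 × $321,300 = 18,186.79; Dube 18/53 × $321,300 = 109,120.75; Bergstrom 9/53 × $321,300 = 54,560.38; Quinlan 16/53 × $321,300 = 96,996.23.
At nearest $10: Okafor $42,440; Petrov $18,190; Dube $109,120; Bergstrom $54,560; Quinlan $97,000. Sum = $321,310.
Difference $321,300 − $321,310 = −$10 applied to largest profit-interest units (Dube): Dube becomes $109,110.

Okafor: $42,440 | Petrov: $18,190 | Dube: $109,110 | Bergstrom: $54,560 | Quinlan: $97,000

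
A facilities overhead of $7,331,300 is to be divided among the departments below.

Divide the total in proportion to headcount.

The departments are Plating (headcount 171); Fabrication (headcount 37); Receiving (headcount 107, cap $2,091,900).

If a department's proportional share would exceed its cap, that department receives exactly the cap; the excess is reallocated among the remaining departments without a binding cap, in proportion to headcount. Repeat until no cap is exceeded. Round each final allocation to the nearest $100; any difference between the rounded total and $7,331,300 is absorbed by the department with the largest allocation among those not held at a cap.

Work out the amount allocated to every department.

Sum of headcount: 315.
Unconstrained shares: Plating 3,979,848.57; Fabrication 861,136.83; Receiving 2,490,314.60.
Cap binds for Receiving ($2,091,900); balance $5,239,400 reallocated over remaining headcount 208.
Shares after redistribution: Plating 4,307,391.35 → $4,307,400; Fabrication 932,008.65 → $932,000.

Plating: $4,307,400 · Fabrication: $932,000 · Receiving: $2,091,900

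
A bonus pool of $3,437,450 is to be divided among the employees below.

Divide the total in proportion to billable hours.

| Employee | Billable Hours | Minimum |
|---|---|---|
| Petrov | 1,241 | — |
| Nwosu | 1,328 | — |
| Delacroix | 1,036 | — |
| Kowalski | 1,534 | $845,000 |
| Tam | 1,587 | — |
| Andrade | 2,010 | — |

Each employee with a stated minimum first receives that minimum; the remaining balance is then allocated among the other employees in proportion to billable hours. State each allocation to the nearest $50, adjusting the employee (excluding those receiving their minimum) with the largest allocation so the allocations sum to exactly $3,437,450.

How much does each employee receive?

Minimums first: Kowalski $845,000. Remaining pool $2,592,450.
Remaining pool split over remaining billable hours 7,202: Petrov 446,713.48 → $446,700; Nwosu 478,030.21 → $478,050; Delacroix 372,921.16 → $372,900; Tam 571,260.50 → $571,250; Andrade 723,524.65 → $723,500.
Rounding difference +$50 applied to Andrade → $723,550.

Petrov: $446,700; Nwosu: $478,050; Delacroix: $372,900; Kowalski: $845,000; Tam: $571,250; Andrade: $723,550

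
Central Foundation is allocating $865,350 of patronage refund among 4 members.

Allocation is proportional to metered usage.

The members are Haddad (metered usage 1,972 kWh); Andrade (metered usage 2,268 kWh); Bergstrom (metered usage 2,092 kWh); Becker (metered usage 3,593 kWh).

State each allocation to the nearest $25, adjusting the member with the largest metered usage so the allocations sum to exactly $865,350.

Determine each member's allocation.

Haddad: $171,925 | Andrade: $197,750 | Bergstrom: $182,400 | Becker: $313,275

Combined metered usage = 1,972 + 2,268 + 2,092 + 3,593 = 9,925.
Pro-rata amounts: Haddad 171,936.54; Andrade 197,744.46; Bergstrom 182,399.21; Becker 313,269.78.
After rounding ($25): Haddad $171,925; Andrade $197,750; Bergstrom $182,400; Becker $313,275. Sum = $865,350.
Sum already equals the total — no adjustment.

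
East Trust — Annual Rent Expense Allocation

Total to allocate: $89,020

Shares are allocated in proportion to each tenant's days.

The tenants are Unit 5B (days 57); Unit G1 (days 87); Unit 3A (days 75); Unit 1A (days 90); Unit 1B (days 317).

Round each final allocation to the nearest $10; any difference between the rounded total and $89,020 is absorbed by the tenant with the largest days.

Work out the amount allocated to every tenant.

Unit 5B: $8,110 · Unit G1: $12,370 · Unit 3A: $10,670 · Unit 1A: $12,800 · Unit 1B: $45,070

Total days = 626.
Proportional shares: Unit 5B 57/626 × $89,020 = 8,105.65; Unit G1 87/626 × $89,020 = 12,371.79; Unit 3A 75/626 × $89,020 = 10,665.34; Unit 1A 90/626 × $89,020 = 12,798.40; Unit 1B 317/626 × $89,020 = 45,078.82.
Rounded to nearest $10: Unit 5B $8,110; Unit G1 $12,370; Unit 3A $10,670; Unit 1A $12,800; Unit 1B $45,080. Sum = $89,030.
Difference $89,020 − $89,030 = −$10 applied to largest days (Unit 1B): Unit 1B becomes $45,070.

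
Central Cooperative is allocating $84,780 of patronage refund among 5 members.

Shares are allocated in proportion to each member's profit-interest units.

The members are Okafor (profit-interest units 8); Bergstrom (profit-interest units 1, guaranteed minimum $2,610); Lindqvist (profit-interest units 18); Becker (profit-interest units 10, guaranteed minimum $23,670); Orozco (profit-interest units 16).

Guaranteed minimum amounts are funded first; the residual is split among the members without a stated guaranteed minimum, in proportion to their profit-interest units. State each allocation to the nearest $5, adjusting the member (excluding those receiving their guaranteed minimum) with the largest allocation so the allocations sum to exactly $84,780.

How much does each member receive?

Minimums first: Bergstrom $2,610; Becker $23,670. Balance $58,500.
Balance split over remaining profit-interest units 42: Okafor 11,142.86 → $11,145; Lindqvist 25,071.43 → $25,070; Orozco 22,285.71 → $22,285.

Okafor: $11,145 · Bergstrom: $2,610 · Lindqvist: $25,070 · Becker: $23,670 · Orozco: $22,285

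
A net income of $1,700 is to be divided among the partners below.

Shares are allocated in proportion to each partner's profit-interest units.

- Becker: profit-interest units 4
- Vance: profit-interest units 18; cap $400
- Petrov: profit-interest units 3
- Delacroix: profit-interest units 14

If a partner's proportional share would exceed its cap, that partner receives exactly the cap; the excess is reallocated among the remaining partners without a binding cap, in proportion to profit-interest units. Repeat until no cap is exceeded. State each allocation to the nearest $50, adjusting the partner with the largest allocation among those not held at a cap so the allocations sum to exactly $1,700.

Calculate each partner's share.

Total profit-interest units = 39.
Unconstrained shares: Becker 174.36; Vance 784.62; Petrov 130.77; Delacroix 610.26.
Held at cap: Vance ($400); residual $1,300 reallocated over remaining profit-interest units 21.
Redistributed shares: Becker 247.62 → $250; Petrov 185.71 → $200; Delacroix 866.67 → $850.

Becker: $250 | Vance: $400 | Petrov: $200 | Delacroix: $850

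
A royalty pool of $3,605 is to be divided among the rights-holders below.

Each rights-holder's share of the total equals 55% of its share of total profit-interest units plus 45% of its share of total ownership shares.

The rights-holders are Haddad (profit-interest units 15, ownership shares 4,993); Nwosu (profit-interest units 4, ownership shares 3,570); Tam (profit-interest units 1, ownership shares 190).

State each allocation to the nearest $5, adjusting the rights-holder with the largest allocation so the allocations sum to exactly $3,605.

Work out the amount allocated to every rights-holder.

Profit-interest units total 20; ownership shares total 8,753.
Composite weights (55% profit-interest units + 45% ownership shares): Haddad 0.6692; Nwosu 0.2935; Tam 0.0373.
Proportional shares: Haddad 2,412.45; Nwosu 1,058.20; Tam 134.35.
After rounding ($5): Haddad $2,410; Nwosu $1,060; Tam $135. Sum = $3,605.
Sum already equals the total — no adjustment.

Haddad: $2,410; Nwosu: $1,060; Tam: $135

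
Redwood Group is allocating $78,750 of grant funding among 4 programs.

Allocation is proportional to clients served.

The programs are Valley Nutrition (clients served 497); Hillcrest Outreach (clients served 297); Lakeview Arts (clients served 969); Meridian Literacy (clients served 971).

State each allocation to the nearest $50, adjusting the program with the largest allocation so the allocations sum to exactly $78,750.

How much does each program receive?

Total clients served = 2,734.
Unrounded shares: Valley Nutrition 497/2,734 × $78,750 = 14,315.56; Hillcrest Outreach 297/2,734 × $78,750 = 8,554.77; Lakeview Arts 969/2,734 × $78,750 = 27,911.03; Meridian Literacy 971/2,734 × $78,750 = 27,968.64.
After rounding ($50): Valley Nutrition $14,300; Hillcrest Outreach $8,550; Lakeview Arts $27,900; Meridian Literacy $27,950. Sum = $78,700.
Difference $78,750 − $78,700 = +$50 applied to largest allocation (Meridian Literacy): Meridian Literacy becomes $28,000.

Valley Nutrition: $14,300 · Hillcrest Outreach: $8,550 · Lakeview Arts: $27,900 · Meridian Literacy: $28,000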